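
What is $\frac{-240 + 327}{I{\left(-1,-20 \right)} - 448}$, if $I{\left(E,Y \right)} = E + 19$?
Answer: $- \frac{87}{430} \approx -0.20233$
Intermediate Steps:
$I{\left(E,Y \right)} = 19 + E$
$\frac{-240 + 327}{I{\left(-1,-20 \right)} - 448} = \frac{-240 + 327}{\left(19 - 1\right) - 448} = \frac{87}{18 - 448} = \frac{87}{-430} = 87 \left(- \frac{1}{430}\right) = - \frac{87}{430}$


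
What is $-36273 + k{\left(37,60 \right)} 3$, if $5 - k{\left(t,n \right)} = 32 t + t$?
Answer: $-39921$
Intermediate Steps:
$k{\left(t,n \right)} = 5 - 33 t$ ($k{\left(t,n \right)} = 5 - \left(32 t + t\right) = 5 - 33 t$)
$-36273 + k{\left(37,60 \right)} 3 = -36273 + \left(5 - 1221\right) 3 = -36273 - 3648 = -39921$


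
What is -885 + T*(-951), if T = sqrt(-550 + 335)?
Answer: -885 - 951*I*sqrt(215) ≈ -885.0 - 13944.0*I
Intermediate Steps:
T = I*sqrt(215) (T = sqrt(-215) = I*sqrt(215) ≈ 14.663*I)
-885 + T*(-951) = -885 + (I*sqrt(215))*(-951) = -885 - 951*I*sqrt(215)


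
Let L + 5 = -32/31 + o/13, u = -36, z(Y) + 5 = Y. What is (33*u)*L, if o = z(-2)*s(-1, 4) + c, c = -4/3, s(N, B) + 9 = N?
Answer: 359172/403 ≈ 891.25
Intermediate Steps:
z(Y) = -5 + Y
s(N, B) = -9 + N
c = -4/3 (c = -4*1/3 = -4/3 ≈ -1.3333)
o = 206/3 (o = (-5 - 2)*(-9 - 1) - 4/3 = -7*(-10) - 4/3 = 70 - 4/3 = 206/3 ≈ 68.667)
L = -907/1209 (L = -5 + (-32/31 + (206/3)/13) = -5 + (-32*1/31 + (206/3)*(1/13)) = -5 + (-32/31 + 206/39) = -5 + 5138/1209 = -907/1209 ≈ -0.75021)
(33*u)*L = (33*(-36))*(-907/1209) = -1188*(-907/1209) = 359172/403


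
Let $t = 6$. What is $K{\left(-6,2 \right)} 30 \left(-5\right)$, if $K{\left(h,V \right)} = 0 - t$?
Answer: $900$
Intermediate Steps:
$K{\left(h,V \right)} = -6$ ($K{\left(h,V \right)} = 0 - 6 = -6$)
$K{\left(-6,2 \right)} 30 \left(-5\right) = \left(-6\right) 30 \left(-5\right) = \left(-180\right) \left(-5\right) = 900$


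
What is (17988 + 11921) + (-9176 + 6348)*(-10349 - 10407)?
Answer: 58727877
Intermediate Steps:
(17988 + 11921) + (-9176 + 6348)*(-10349 - 10407) = 29909 - 2828*(-20756) = 29909 + 58697968 = 58727877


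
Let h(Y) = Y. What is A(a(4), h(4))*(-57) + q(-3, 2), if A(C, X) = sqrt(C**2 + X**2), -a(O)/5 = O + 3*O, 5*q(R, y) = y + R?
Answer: -1/5 - 228*sqrt(401) ≈ -4565.9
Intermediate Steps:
q(R, y) = R/5 + y/5 (q(R, y) = (y + R)/5 = (R + y)/5 = R/5 + y/5)
a(O) = -20*O (a(O) = -5*(O + 3*O) = -20*O)
A(a(4), h(4))*(-57) + q(-3, 2) = sqrt((-20*4)**2 + 4**2)*(-57) + ((1/5)*(-3) + (1/5)*2) = sqrt((-80)**2 + 16)*(-57) + (-3/5 + 2/5) = sqrt(6400 + 16)*(-57) - 1/5 = sqrt(6416)*(-57) - 1/5 = (4*sqrt(401))*(-57) - 1/5 = -228*sqrt(401) - 1/5 = -1/5 - 228*sqrt(401)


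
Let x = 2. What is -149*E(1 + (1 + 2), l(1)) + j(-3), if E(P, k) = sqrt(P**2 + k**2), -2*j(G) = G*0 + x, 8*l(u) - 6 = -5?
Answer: -1 - 745*sqrt(41)/8 ≈ -597.29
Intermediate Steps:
l(u) = 1/8 (l(u) = 3/4 + (1/8)*(-5) = 3/4 - 5/8 = 1/8)
j(G) = -1 (j(G) = -(G*0 + 2)/2 = -(0 + 2)/2 = -1/2*2 = -1)
-149*E(1 + (1 + 2), l(1)) + j(-3) = -149*sqrt((1 + (1 + 2))**2 + (1/8)**2) - 1 = -149*sqrt((1 + 3)**2 + 1/64) - 1 = -149*sqrt(4**2 + 1/64) - 1 = -149*sqrt(16 + 1/64) - 1 = -745*sqrt(41)/8 - 1 = -1 - 745*sqrt(41)/8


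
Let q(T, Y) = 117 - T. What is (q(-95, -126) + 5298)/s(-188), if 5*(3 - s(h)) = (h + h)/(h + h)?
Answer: 13775/7 ≈ 1967.9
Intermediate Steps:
s(h) = 14/5 (s(h) = 3 - (h + h)/(5*(h + h)) = 3 - 2*h/(5*(2*h)) = 3 - 2*h*1/(2*h)/5 = 3 - ⅕*1 = 3 - ⅕ = 14/5)
(q(-95, -126) + 5298)/s(-188) = ((117 - 1*(-95)) + 5298)/(14/5) = ((117 + 95) + 5298)*(5/14) = (212 + 5298)*(5/14) = 5510*(5/14) = 13775/7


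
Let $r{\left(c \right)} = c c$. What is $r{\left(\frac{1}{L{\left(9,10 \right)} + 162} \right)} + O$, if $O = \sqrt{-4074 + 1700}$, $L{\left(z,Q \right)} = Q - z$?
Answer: $\frac{1}{26569} + i \sqrt{2374} \approx 3.7638 \cdot 10^{-5} + 48.724 i$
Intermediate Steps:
$r{\left(c \right)} = c^{2}$
$O = i \sqrt{2374}$ ($O = \sqrt{-2374} = i \sqrt{2374} \approx 48.724 i$)
$r{\left(\frac{1}{L{\left(9,10 \right)} + 162} \right)} + O = \left(\frac{1}{\left(10 - 9\right) + 162}\right)^{2} + i \sqrt{2374} = \left(\frac{1}{1 + 162}\right)^{2} + i \sqrt{2374} = \left(\frac{1}{163}\right)^{2} + i \sqrt{2374} = \frac{1}{26569} + i \sqrt{2374}$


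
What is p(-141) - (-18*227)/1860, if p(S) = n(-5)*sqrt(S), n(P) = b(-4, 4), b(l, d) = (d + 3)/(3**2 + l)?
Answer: 681/310 + 7*I*sqrt(141)/5 ≈ 2.1968 + 16.624*I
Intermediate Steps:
b(l, d) = (3 + d)/(9 + l)
n(P) = 7/5 (n(P) = (3 + 4)/(9 - 4) = 7/5)
p(S) = 7*sqrt(S)/5
p(-141) - (-18*227)/1860 = 7*sqrt(-141)/5 - (-18*227)/1860 = 7*(I*sqrt(141))/5 - (-4086)/1860 = 7*I*sqrt(141)/5 - 1*(-681/310) = 7*I*sqrt(141)/5 + 681/310 = 681/310 + 7*I*sqrt(141)/5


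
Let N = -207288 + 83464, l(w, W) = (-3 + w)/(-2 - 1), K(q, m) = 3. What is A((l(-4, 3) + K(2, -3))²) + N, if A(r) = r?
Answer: -1114160/9 ≈ -1.2380e+5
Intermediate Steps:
l(w, W) = 1 - w/3 (l(w, W) = (-3 + w)/(-3) = (-3 + w)*(-⅓) = 1 - w/3)
N = -123824
A((l(-4, 3) + K(2, -3))²) + N = ((1 - ⅓*(-4)) + 3)² - 123824 = ((1 + 4/3) + 3)² - 123824 = (7/3 + 3)² - 123824 = (16/3)² - 123824 = 256/9 - 123824 = -1114160/9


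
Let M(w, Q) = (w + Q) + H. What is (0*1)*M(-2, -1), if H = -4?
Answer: 0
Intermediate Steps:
M(w, Q) = -4 + Q + w (M(w, Q) = (w + Q) - 4 = (Q + w) - 4 = -4 + Q + w)
(0*1)*M(-2, -1) = (0*1)*(-4 - 1 - 2) = 0*(-7) = 0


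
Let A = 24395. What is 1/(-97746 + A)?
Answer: -1/73351 ≈ -1.3633e-5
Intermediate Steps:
1/(-97746 + A) = 1/(-97746 + 24395) = 1/(-73351) = -1/73351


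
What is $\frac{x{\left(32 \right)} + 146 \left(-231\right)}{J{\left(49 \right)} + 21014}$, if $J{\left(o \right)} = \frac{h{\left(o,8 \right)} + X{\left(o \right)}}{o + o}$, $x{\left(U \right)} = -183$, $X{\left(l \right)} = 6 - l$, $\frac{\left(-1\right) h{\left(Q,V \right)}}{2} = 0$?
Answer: $- \frac{1107694}{686443} \approx -1.6137$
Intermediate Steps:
$h{\left(Q,V \right)} = 0$ ($h{\left(Q,V \right)} = \left(-2\right) 0 = 0$)
$J{\left(o \right)} = \frac{6 - o}{2 o}$ ($J{\left(o \right)} = \frac{0 - \left(-6 + o\right)}{o + o} = \frac{6 - o}{2 o}$)
$\frac{x{\left(32 \right)} + 146 \left(-231\right)}{J{\left(49 \right)} + 21014} = \frac{-183 + 146 \left(-231\right)}{\frac{6 - 49}{2 \cdot 49} + 21014} = \frac{-183 - 33726}{\frac{1}{2} \cdot \frac{1}{49} \left(6 - 49\right) + 21014} = - \frac{33909}{\frac{1}{2} \cdot \frac{1}{49} \left(-43\right) + 21014} = - \frac{33909}{- \frac{43}{98} + 21014} = - \frac{33909}{\frac{2059329}{98}} = \left(-33909\right) \frac{98}{2059329} = - \frac{1107694}{686443}$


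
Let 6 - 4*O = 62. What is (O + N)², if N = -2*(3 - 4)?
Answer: 144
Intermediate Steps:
O = -14 (O = 3/2 - ¼*62 = 3/2 - 31/2 = -14)
N = 2 (N = -2*(-1) = 2)
(O + N)² = (-14 + 2)² = (-12)² = 144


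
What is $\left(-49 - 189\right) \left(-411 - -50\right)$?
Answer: $85918$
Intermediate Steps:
$\left(-49 - 189\right) \left(-411 - -50\right) = - 238 \left(-411 + 50\right) = \left(-238\right) \left(-361\right) = 85918$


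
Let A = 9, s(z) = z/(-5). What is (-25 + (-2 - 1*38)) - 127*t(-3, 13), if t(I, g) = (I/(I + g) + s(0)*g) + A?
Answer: -11699/10 ≈ -1169.9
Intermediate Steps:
s(z) = -z/5 (s(z) = z*(-⅕) = -z/5)
t(I, g) = 9 + I/(I + g) (t(I, g) = (I/(I + g) + (-⅕*0)*g) + 9 = (I/(I + g) + 0*g) + 9 = (I/(I + g) + 0) + 9 = I/(I + g) + 9 = 9 + I/(I + g))
(-25 + (-2 - 1*38)) - 127*t(-3, 13) = (-25 + (-2 - 1*38)) - 127*(9*13 + 10*(-3))/(-3 + 13) = (-25 + (-2 - 38)) - 127*(117 - 30)/10 = (-25 - 40) - 127*87/10 = -65 - 127*87/10 = -65 - 11049/10 = -11699/10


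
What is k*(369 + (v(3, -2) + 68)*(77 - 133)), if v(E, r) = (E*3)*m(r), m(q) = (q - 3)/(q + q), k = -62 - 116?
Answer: 724282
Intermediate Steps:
k = -178
m(q) = (-3 + q)/(2*q) (m(q) = (-3 + q)/((2*q)) = (-3 + q)*(1/(2*q)) = (-3 + q)/(2*q))
v(E, r) = 3*E*(-3 + r)/(2*r) (v(E, r) = (E*3)*((-3 + r)/(2*r)) = (3*E)*((-3 + r)/(2*r)) = 3*E*(-3 + r)/(2*r))
k*(369 + (v(3, -2) + 68)*(77 - 133)) = -178*(369 + ((3/2)*3*(-3 - 2)/(-2) + 68)*(77 - 133)) = -178*(369 + ((3/2)*3*(-½)*(-5) + 68)*(-56)) = -178*(369 + (45/4 + 68)*(-56)) = -178*(369 + (317/4)*(-56)) = -178*(369 - 4438) = -178*(-4069) = 724282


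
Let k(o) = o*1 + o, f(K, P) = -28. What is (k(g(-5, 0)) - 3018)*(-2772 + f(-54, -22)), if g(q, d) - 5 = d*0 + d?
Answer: 8422400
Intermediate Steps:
g(q, d) = 5 + d (g(q, d) = 5 + (d*0 + d) = 5 + (0 + d) = 5 + d)
k(o) = 2*o (k(o) = o + o = 2*o)
(k(g(-5, 0)) - 3018)*(-2772 + f(-54, -22)) = (2*(5 + 0) - 3018)*(-2772 - 28) = (2*5 - 3018)*(-2800) = (10 - 3018)*(-2800) = -3008*(-2800) = 8422400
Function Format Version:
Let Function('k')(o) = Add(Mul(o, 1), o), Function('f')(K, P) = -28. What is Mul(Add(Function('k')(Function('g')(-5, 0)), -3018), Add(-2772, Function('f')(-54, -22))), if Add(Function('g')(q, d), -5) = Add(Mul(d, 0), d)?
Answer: 8422400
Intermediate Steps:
Function('g')(q, d) = Add(5, d) (Function('g')(q, d) = Add(5, Add(Mul(d, 0), d)) = Add(5, Add(0, d)) = Add(5, d))
Function('k')(o) = Mul(2, o) (Function('k')(o) = Add(o, o) = Mul(2, o))
Mul(Add(Function('k')(Function('g')(-5, 0)), -3018), Add(-2772, Function('f')(-54, -22))) = Mul(Add(Mul(2, Add(5, 0)), -3018), Add(-2772, -28)) = Mul(Add(Mul(2, 5), -3018), -2800) = Mul(Add(10, -3018), -2800) = Mul(-3008, -2800) = 8422400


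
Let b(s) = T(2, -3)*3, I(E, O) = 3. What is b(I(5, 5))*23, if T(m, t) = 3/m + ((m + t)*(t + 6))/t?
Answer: 345/2 ≈ 172.50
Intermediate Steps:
T(m, t) = 3/m + (6 + t)*(m + t)/t (T(m, t) = 3/m + ((m + t)*(6 + t))/t = 3/m + ((6 + t)*(m + t))/t = 3/m + (6 + t)*(m + t)/t)
b(s) = 15/2 (b(s) = (6 + 2 - 3 + 3/2 + 6*2/(-3))*3 = (6 + 2 - 3 + 3*(1/2) + 6*2*(-1/3))*3 = (6 + 2 - 3 + 3/2 - 4)*3 = (5/2)*3 = 15/2)
b(I(5, 5))*23 = (15/2)*23 = 345/2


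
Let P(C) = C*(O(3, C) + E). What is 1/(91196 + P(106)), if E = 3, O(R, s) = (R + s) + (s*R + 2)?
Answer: 1/136988 ≈ 7.2999e-6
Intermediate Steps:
O(R, s) = 2 + R + s + R*s (O(R, s) = (R + s) + (R*s + 2) = (R + s) + (2 + R*s) = 2 + R + s + R*s)
P(C) = C*(8 + 4*C) (P(C) = C*((2 + 3 + C + 3*C) + 3) = C*((5 + 4*C) + 3) = C*(8 + 4*C))
1/(91196 + P(106)) = 1/(91196 + 4*106*(2 + 106)) = 1/(91196 + 4*106*108) = 1/(91196 + 45792) = 1/136988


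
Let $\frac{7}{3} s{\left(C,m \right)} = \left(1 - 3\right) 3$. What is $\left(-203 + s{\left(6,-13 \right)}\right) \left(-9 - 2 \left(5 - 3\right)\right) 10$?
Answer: $\frac{187070}{7} \approx 26724.0$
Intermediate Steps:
$s{\left(C,m \right)} = - \frac{18}{7}$ ($s{\left(C,m \right)} = \frac{3 \left(1 - 3\right) 3}{7} = \frac{3 \left(\left(-2\right) 3\right)}{7} = \frac{3}{7} \left(-6\right) = - \frac{18}{7}$)
$\left(-203 + s{\left(6,-13 \right)}\right) \left(-9 - 2 \left(5 - 3\right)\right) 10 = \left(-203 - \frac{18}{7}\right) \left(-9 - 2 \left(5 - 3\right)\right) 10 = - \frac{1439 \left(-9 - 4\right) 10}{7} = - \frac{1439 \left(\left(-13\right) 10\right)}{7} = \left(- \frac{1439}{7}\right) \left(-130\right) = \frac{187070}{7}$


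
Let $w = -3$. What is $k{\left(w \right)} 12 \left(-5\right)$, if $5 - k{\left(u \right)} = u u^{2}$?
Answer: $-1920$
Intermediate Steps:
$k{\left(u \right)} = 5 - u^{3}$ ($k{\left(u \right)} = 5 - u u^{2} = 5 - u^{3}$)
$k{\left(w \right)} 12 \left(-5\right) = \left(5 - \left(-3\right)^{3}\right) 12 \left(-5\right) = \left(5 - -27\right) 12 \left(-5\right) = \left(5 + 27\right) 12 \left(-5\right) = 32 \cdot 12 \left(-5\right) = 384 \left(-5\right) = -1920$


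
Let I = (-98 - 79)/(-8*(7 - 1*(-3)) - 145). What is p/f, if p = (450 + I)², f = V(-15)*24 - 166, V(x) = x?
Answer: -1143048481/2958750 ≈ -386.33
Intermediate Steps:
f = -526 (f = -15*24 - 166 = -360 - 166 = -526)
I = 59/75 (I = -177/(-8*(7 + 3) - 145) = -177/(-8*10 - 145) = -177/(-80 - 145) = -177/(-225) = -177*(-1/225) = 59/75 ≈ 0.78667)
p = 1143048481/5625 (p = (450 + 59/75)² = (33809/75)² = 1143048481/5625 ≈ 2.0321e+5)
p/f = (1143048481/5625)/(-526) = (1143048481/5625)*(-1/526) = -1143048481/2958750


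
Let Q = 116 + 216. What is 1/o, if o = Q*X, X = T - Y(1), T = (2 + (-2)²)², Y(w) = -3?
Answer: 1/12948 ≈ 7.7232e-5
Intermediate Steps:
T = 36 (T = (2 + 4)² = 6² = 36)
Q = 332
X = 39 (X = 36 - 1*(-3) = 36 + 3 = 39)
o = 12948 (o = 332*39 = 12948)
1/o = 1/12948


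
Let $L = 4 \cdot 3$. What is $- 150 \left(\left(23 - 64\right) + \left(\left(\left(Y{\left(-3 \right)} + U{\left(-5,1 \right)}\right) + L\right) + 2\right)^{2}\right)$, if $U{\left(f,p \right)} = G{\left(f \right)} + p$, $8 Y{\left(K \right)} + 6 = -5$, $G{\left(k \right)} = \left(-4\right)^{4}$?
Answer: $- \frac{348751875}{32} \approx -1.0898 \cdot 10^{7}$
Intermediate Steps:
$G{\left(k \right)} = 256$
$Y{\left(K \right)} = - \frac{11}{8}$ ($Y{\left(K \right)} = - \frac{3}{4} + \frac{1}{8} \left(-5\right) = - \frac{3}{4} - \frac{5}{8} = - \frac{11}{8}$)
$U{\left(f,p \right)} = 256 + p$
$L = 12$
$- 150 \left(\left(23 - 64\right) + \left(\left(\left(Y{\left(-3 \right)} + U{\left(-5,1 \right)}\right) + L\right) + 2\right)^{2}\right) = - 150 \left(\left(23 - 64\right) + \left(\left(\left(- \frac{11}{8} + \left(256 + 1\right)\right) + 12\right) + 2\right)^{2}\right) = - 150 \left(-41 + \left(\left(\left(- \frac{11}{8} + 257\right) + 12\right) + 2\right)^{2}\right) = - 150 \left(-41 + \left(\left(\frac{2045}{8} + 12\right) + 2\right)^{2}\right) = - 150 \left(-41 + \left(\frac{2141}{8} + 2\right)^{2}\right) = - 150 \left(-41 + \left(\frac{2157}{8}\right)^{2}\right) = - 150 \left(-41 + \frac{4652649}{64}\right) = \left(-150\right) \frac{4650025}{64} = - \frac{348751875}{32}$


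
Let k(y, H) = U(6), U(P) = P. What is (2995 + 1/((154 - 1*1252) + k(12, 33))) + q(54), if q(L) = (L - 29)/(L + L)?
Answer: 14718563/4914 ≈ 2995.2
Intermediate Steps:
k(y, H) = 6
q(L) = (-29 + L)/(2*L) (q(L) = (-29 + L)/((2*L)) = (-29 + L)*(1/(2*L)) = (-29 + L)/(2*L))
(2995 + 1/((154 - 1*1252) + k(12, 33))) + q(54) = (2995 + 1/((154 - 1*1252) + 6)) + (½)*(-29 + 54)/54 = (2995 + 1/((154 - 1252) + 6)) + (½)*(1/54)*25 = (2995 + 1/(-1098 + 6)) + 25/108 = (2995 + 1/(-1092)) + 25/108 = (2995 - 1/1092) + 25/108 = 3270539/1092 + 25/108 = 14718563/4914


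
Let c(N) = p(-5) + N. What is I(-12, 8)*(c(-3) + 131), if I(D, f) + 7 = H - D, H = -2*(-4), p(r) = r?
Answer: 1599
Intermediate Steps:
H = 8
c(N) = -5 + N
I(D, f) = 1 - D (I(D, f) = -7 + (8 - D) = 1 - D)
I(-12, 8)*(c(-3) + 131) = (1 - 1*(-12))*((-5 - 3) + 131) = (1 + 12)*(-8 + 131) = 13*123 = 1599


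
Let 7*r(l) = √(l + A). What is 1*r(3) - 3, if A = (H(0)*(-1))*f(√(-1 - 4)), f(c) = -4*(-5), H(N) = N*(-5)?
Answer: -3 + √3/7 ≈ -2.7526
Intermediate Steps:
H(N) = -5*N
f(c) = 20
A = 0 (A = (-5*0*(-1))*20 = (0*(-1))*20 = 0*20 = 0)
r(l) = √l/7 (r(l) = √(l + 0)/7 = √l/7)
1*r(3) - 3 = 1*(√3/7) - 3 = √3/7 - 3 = -3 + √3/7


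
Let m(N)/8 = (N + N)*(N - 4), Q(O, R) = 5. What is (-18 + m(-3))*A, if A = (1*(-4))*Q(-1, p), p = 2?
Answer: -6360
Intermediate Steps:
m(N) = 16*N*(-4 + N) (m(N) = 8*((N + N)*(N - 4)) = 8*((2*N)*(-4 + N)) = 8*(2*N*(-4 + N)) = 16*N*(-4 + N))
A = -20 (A = (1*(-4))*5 = -4*5 = -20)
(-18 + m(-3))*A = (-18 + 16*(-3)*(-4 - 3))*(-20) = (-18 + 16*(-3)*(-7))*(-20) = (-18 + 336)*(-20) = 318*(-20) = -6360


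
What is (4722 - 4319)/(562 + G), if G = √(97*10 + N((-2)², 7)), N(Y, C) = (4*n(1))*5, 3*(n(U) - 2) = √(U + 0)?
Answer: 339729/472241 - 2015*√366/944482 ≈ 0.67858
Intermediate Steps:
n(U) = 2 + √U/3 (n(U) = 2 + √(U + 0)/3 = 2 + √U/3)
N(Y, C) = 140/3 (N(Y, C) = (4*(2 + √1/3))*5 = (4*(2 + (⅓)*1))*5 = (4*(2 + ⅓))*5 = (4*(7/3))*5 = (28/3)*5 = 140/3)
G = 5*√366/3 (G = √(97*10 + 140/3) = √(970 + 140/3) = √(3050/3) = 5*√366/3 ≈ 31.885)
(4722 - 4319)/(562 + G) = (4722 - 4319)/(562 + 5*√366/3) = 403/(562 + 5*√366/3)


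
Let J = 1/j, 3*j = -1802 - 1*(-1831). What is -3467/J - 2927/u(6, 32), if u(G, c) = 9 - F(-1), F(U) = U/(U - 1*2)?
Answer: -2640461/78 ≈ -33852.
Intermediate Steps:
F(U) = U/(-2 + U) (F(U) = U/(U - 2) = U/(-2 + U))
j = 29/3 (j = (-1802 - 1*(-1831))/3 = (-1802 + 1831)/3 = (1/3)*29 = 29/3 ≈ 9.6667)
u(G, c) = 26/3 (u(G, c) = 9 - (-1)/(-2 - 1) = 9 - (-1)/(-3) = 9 - (-1)*(-1)/3 = 9 - 1*1/3 = 9 - 1/3 = 26/3)
J = 3/29 (J = 1/(29/3) = 3/29 ≈ 0.10345)
-3467/J - 2927/u(6, 32) = -3467/3/29 - 2927/26/3 = -3467*29/3 - 2927*3/26 = -100543/3 - 8781/26 = -2640461/78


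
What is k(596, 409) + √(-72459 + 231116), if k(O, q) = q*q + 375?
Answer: 167656 + √158657 ≈ 1.6805e+5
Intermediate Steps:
k(O, q) = 375 + q² (k(O, q) = q² + 375 = 375 + q²)
k(596, 409) + √(-72459 + 231116) = (375 + 409²) + √(-72459 + 231116) = (375 + 167281) + √158657 = 167656 + √158657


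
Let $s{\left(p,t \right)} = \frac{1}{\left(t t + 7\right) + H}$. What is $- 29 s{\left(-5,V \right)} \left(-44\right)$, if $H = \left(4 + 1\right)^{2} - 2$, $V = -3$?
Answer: $\frac{1276}{39} \approx 32.718$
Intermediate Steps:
$H = 23$ ($H = 5^{2} - 2 = 25 - 2 = 23$)
$s{\left(p,t \right)} = \frac{1}{30 + t^{2}}$ ($s{\left(p,t \right)} = \frac{1}{\left(t t + 7\right) + 23} = \frac{1}{\left(t^{2} + 7\right) + 23} = \frac{1}{\left(7 + t^{2}\right) + 23} = \frac{1}{30 + t^{2}}$)
$- 29 s{\left(-5,V \right)} \left(-44\right) = - \frac{29}{30 + \left(-3\right)^{2}} \left(-44\right) = - \frac{29}{30 + 9} \left(-44\right) = - \frac{29}{39} \left(-44\right) = \left(-29\right) \frac{1}{39} \left(-44\right) = \left(- \frac{29}{39}\right) \left(-44\right) = \frac{1276}{39}$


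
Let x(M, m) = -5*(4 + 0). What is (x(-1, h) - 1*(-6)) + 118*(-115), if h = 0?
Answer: -13584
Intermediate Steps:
x(M, m) = -20 (x(M, m) = -5*4 = -20)
(x(-1, h) - 1*(-6)) + 118*(-115) = (-20 - 1*(-6)) + 118*(-115) = (-20 + 6) - 13570 = -14 - 13570 = -13584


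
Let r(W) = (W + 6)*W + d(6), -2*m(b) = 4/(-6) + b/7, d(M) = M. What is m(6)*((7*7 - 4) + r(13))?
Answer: -596/21 ≈ -28.381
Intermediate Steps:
m(b) = 1/3 - b/14 (m(b) = -(4/(-6) + b/7)/2 = -(4*(-1/6) + b*(1/7))/2 = -(-2/3 + b/7)/2 = 1/3 - b/14)
r(W) = 6 + W*(6 + W) (r(W) = (W + 6)*W + 6 = (6 + W)*W + 6 = W*(6 + W) + 6 = 6 + W*(6 + W))
m(6)*((7*7 - 4) + r(13)) = (1/3 - 1/14*6)*((7*7 - 4) + (6 + 13**2 + 6*13)) = (1/3 - 3/7)*((49 - 4) + (6 + 169 + 78)) = -2*(45 + 253)/21 = -2/21*298 = -596/21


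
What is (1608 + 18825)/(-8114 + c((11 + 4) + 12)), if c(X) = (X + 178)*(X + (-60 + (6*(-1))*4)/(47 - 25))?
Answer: -224763/36979 ≈ -6.0781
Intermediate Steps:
c(X) = (178 + X)*(-42/11 + X) (c(X) = (178 + X)*(X + (-60 - 6*4)/22) = (178 + X)*(X + (-60 - 24)*(1/22)) = (178 + X)*(X - 84*1/22) = (178 + X)*(X - 42/11) = (178 + X)*(-42/11 + X))
(1608 + 18825)/(-8114 + c((11 + 4) + 12)) = (1608 + 18825)/(-8114 + (-7476/11 + ((11 + 4) + 12)**2 + 1916*((11 + 4) + 12)/11)) = 20433/(-8114 + (-7476/11 + (15 + 12)**2 + 1916*(15 + 12)/11)) = 20433/(-8114 + (-7476/11 + 27**2 + (1916/11)*27)) = 20433/(-8114 + (-7476/11 + 729 + 51732/11)) = 20433/(-8114 + 52275/11) = 20433/(-36979/11) = 20433*(-11/36979) = -224763/36979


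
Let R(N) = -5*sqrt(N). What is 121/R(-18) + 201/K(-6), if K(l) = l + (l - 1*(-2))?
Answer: -201/10 + 121*I*sqrt(2)/30 ≈ -20.1 + 5.704*I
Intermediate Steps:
K(l) = 2 + 2*l (K(l) = l + (l + 2) = l + (2 + l) = 2 + 2*l)
121/R(-18) + 201/K(-6) = 121/((-15*I*sqrt(2))) + 201/(2 + 2*(-6)) = 121/((-15*I*sqrt(2))) + 201/(2 - 12) = 121/((-15*I*sqrt(2))) + 201/(-10) = 121*(I*sqrt(2)/30) + 201*(-1/10) = 121*I*sqrt(2)/30 - 201/10 = -201/10 + 121*I*sqrt(2)/30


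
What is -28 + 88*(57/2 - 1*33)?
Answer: -424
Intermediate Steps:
-28 + 88*(57/2 - 1*33) = -28 + 88*(57*(½) - 33) = -28 + 88*(57/2 - 33) = -28 + 88*(-9/2) = -28 - 396 = -424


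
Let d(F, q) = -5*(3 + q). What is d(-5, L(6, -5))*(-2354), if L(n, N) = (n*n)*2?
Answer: 882750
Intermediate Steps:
L(n, N) = 2*n² (L(n, N) = n²*2 = 2*n²)
d(F, q) = -15 - 5*q
d(-5, L(6, -5))*(-2354) = (-15 - 10*6²)*(-2354) = (-15 - 10*36)*(-2354) = (-15 - 5*72)*(-2354) = (-15 - 360)*(-2354) = -375*(-2354) = 882750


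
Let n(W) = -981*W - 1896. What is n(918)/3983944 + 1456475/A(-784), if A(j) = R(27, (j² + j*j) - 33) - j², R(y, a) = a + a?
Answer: 1034619525473/1836500577372 ≈ 0.56336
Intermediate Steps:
n(W) = -1896 - 981*W
R(y, a) = 2*a
A(j) = -66 + 3*j² (A(j) = 2*((j² + j*j) - 33) - j² = 2*((j² + j²) - 33) - j² = 2*(2*j² - 33) - j² = 2*(-33 + 2*j²) - j² = (-66 + 4*j²) - j² = -66 + 3*j²)
n(918)/3983944 + 1456475/A(-784) = (-1896 - 981*918)/3983944 + 1456475/(-66 + 3*(-784)²) = (-1896 - 900558)*(1/3983944) + 1456475/(-66 + 3*614656) = -902454*1/3983944 + 1456475/(-66 + 1843968) = -451227/1991972 + 1456475/1843902 = 1034619525473/1836500577372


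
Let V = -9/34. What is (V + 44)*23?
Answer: 34201/34 ≈ 1005.9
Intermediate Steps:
V = -9/34 (V = -9*1/34 = -9/34 ≈ -0.26471)
(V + 44)*23 = (-9/34 + 44)*23 = (1487/34)*23 = 34201/34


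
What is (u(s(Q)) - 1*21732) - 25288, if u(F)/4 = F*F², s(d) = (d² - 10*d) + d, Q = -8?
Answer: 10014804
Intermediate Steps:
s(d) = d² - 9*d
u(F) = 4*F³ (u(F) = 4*(F*F²) = 4*F³)
(u(s(Q)) - 1*21732) - 25288 = (4*(-8*(-9 - 8))³ - 1*21732) - 25288 = (4*(-8*(-17))³ - 21732) - 25288 = (4*136³ - 21732) - 25288 = (4*2515456 - 21732) - 25288 = (10061824 - 21732) - 25288 = 10040092 - 25288 = 10014804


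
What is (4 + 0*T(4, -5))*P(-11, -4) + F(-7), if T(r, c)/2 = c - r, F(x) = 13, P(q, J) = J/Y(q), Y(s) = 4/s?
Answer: 57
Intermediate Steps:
P(q, J) = J*q/4 (P(q, J) = J/((4/q)) = J*(q/4) = J*q/4)
T(r, c) = -2*r + 2*c (T(r, c) = 2*(c - r) = -2*r + 2*c)
(4 + 0*T(4, -5))*P(-11, -4) + F(-7) = (4 + 0*(-2*4 + 2*(-5)))*((1/4)*(-4)*(-11)) + 13 = (4 + 0*(-8 - 10))*11 + 13 = (4 + 0*(-18))*11 + 13 = (4 + 0)*11 + 13 = 4*11 + 13 = 44 + 13 = 57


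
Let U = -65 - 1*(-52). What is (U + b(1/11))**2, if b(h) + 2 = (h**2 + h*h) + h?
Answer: 3247204/14641 ≈ 221.79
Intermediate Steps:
U = -13 (U = -65 + 52 = -13)
b(h) = -2 + h + 2*h**2 (b(h) = -2 + ((h**2 + h*h) + h) = -2 + ((h**2 + h**2) + h) = -2 + (2*h**2 + h) = -2 + (h + 2*h**2) = -2 + h + 2*h**2)
(U + b(1/11))**2 = (-13 + (-2 + 1/11 + 2*(1/11)**2))**2 = (-13 + (-2 + 1/11 + 2*(1/121)))**2 = (-13 + (-2 + 1/11 + 2/121))**2 = (-13 - 229/121)**2 = (-1802/121)**2 = 3247204/14641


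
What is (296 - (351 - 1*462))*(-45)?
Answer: -18315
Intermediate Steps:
(296 - (351 - 1*462))*(-45) = (296 - (351 - 462))*(-45) = (296 - 1*(-111))*(-45) = (296 + 111)*(-45) = 407*(-45) = -18315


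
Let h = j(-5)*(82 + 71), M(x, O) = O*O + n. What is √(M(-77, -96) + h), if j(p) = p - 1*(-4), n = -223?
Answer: 2*√2210 ≈ 94.021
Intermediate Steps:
M(x, O) = -223 + O² (M(x, O) = O*O - 223 = O² - 223 = -223 + O²)
j(p) = 4 + p (j(p) = p + 4 = 4 + p)
h = -153 (h = (4 - 5)*(82 + 71) = -1*153 = -153)
√(M(-77, -96) + h) = √((-223 + (-96)²) - 153) = √((-223 + 9216) - 153) = √(8993 - 153) = √8840 = 2*√2210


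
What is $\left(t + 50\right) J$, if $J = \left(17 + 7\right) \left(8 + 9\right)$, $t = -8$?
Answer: $17136$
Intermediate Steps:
$J = 408$ ($J = 24 \cdot 17 = 408$)
$\left(t + 50\right) J = \left(-8 + 50\right) 408 = 42 \cdot 408 = 17136$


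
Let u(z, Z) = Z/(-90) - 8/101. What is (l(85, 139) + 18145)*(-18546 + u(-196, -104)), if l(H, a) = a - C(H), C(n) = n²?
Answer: -932126372002/4545 ≈ -2.0509e+8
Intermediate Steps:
l(H, a) = a - H²
u(z, Z) = -8/101 - Z/90 (u(z, Z) = Z*(-1/90) - 8*1/101 = -Z/90 - 8/101 = -8/101 - Z/90)
(l(85, 139) + 18145)*(-18546 + u(-196, -104)) = ((139 - 1*85²) + 18145)*(-18546 + (-8/101 - 1/90*(-104))) = ((139 - 1*7225) + 18145)*(-18546 + (-8/101 + 52/45)) = ((139 - 7225) + 18145)*(-18546 + 4892/4545) = (-7086 + 18145)*(-84286678/4545) = 11059*(-84286678/4545) = -932126372002/4545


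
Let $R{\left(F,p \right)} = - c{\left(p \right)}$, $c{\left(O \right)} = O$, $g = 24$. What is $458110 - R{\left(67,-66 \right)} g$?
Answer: $456526$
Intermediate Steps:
$R{\left(F,p \right)} = - p$
$458110 - R{\left(67,-66 \right)} g = 458110 - \left(-1\right) \left(-66\right) 24 = 458110 - 66 \cdot 24 = 458110 - 1584 = 456526$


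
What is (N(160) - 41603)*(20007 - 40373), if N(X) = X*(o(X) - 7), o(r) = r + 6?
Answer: 329175658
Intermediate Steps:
o(r) = 6 + r
N(X) = X*(-1 + X) (N(X) = X*((6 + X) - 7) = X*(-1 + X))
(N(160) - 41603)*(20007 - 40373) = (160*(-1 + 160) - 41603)*(20007 - 40373) = (160*159 - 41603)*(-20366) = (25440 - 41603)*(-20366) = -16163*(-20366) = 329175658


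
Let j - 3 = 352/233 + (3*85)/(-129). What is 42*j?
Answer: 1066296/10019 ≈ 106.43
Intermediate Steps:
j = 25388/10019 (j = 3 + (352/233 + (3*85)/(-129)) = 3 + (352*(1/233) + 255*(-1/129)) = 3 + (352/233 - 85/43) = 3 - 4669/10019 = 25388/10019 ≈ 2.5340)
42*j = 42*(25388/10019) = 1066296/10019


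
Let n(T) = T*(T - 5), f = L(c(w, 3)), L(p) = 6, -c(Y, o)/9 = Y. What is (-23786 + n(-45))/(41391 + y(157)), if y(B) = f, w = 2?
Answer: -21536/41397 ≈ -0.52023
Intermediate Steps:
c(Y, o) = -9*Y
f = 6
y(B) = 6
n(T) = T*(-5 + T)
(-23786 + n(-45))/(41391 + y(157)) = (-23786 - 45*(-5 - 45))/(41391 + 6) = (-23786 - 45*(-50))/41397 = (-23786 + 2250)*(1/41397) = -21536*1/41397 = -21536/41397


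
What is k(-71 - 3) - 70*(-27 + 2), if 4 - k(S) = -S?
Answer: 1680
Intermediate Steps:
k(S) = 4 + S (k(S) = 4 - (-1)*S = 4 + S)
k(-71 - 3) - 70*(-27 + 2) = (4 + (-71 - 3)) - 70*(-27 + 2) = (4 - 74) - 70*(-25) = -70 + 1750 = 1680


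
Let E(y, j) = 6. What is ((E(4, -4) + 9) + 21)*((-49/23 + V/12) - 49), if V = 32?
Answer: -40128/23 ≈ -1744.7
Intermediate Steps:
((E(4, -4) + 9) + 21)*((-49/23 + V/12) - 49) = ((6 + 9) + 21)*((-49/23 + 32/12) - 49) = (15 + 21)*((-49*1/23 + 32*(1/12)) - 49) = 36*((-49/23 + 8/3) - 49) = 36*(37/69 - 49) = 36*(-3344/69) = -40128/23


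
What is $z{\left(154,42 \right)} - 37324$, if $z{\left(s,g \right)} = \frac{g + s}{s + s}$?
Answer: $- \frac{410557}{11} \approx -37323.0$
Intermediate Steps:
$z{\left(s,g \right)} = \frac{g + s}{2 s}$
$z{\left(154,42 \right)} - 37324 = \frac{42 + 154}{2 \cdot 154} - 37324 = \frac{1}{2} \cdot \frac{1}{154} \cdot 196 - 37324 = \frac{7}{11} - 37324 = - \frac{410557}{11}$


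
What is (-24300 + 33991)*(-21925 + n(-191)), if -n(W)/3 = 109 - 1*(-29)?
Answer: -216487249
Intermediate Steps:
n(W) = -414 (n(W) = -3*(109 - 1*(-29)) = -3*(109 + 29) = -3*138 = -414)
(-24300 + 33991)*(-21925 + n(-191)) = (-24300 + 33991)*(-21925 - 414) = 9691*(-22339) = -216487249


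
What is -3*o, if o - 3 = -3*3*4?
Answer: 99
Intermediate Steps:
o = -33 (o = 3 - 3*3*4 = 3 - 9*4 = 3 - 36 = -33)
-3*o = -3*(-33) = 99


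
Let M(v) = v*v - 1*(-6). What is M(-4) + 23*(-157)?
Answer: -3589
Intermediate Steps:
M(v) = 6 + v² (M(v) = v² + 6 = 6 + v²)
M(-4) + 23*(-157) = (6 + (-4)²) + 23*(-157) = (6 + 16) - 3611 = 22 - 3611 = -3589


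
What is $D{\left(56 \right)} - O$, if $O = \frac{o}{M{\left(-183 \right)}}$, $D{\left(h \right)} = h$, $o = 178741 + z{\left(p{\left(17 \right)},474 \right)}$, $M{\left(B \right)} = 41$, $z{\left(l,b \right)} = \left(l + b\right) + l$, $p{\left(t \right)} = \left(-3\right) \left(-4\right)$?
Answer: $- \frac{176943}{41} \approx -4315.7$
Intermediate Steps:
$p{\left(t \right)} = 12$
$z{\left(l,b \right)} = b + 2 l$ ($z{\left(l,b \right)} = \left(b + l\right) + l = b + 2 l$)
$o = 179239$ ($o = 178741 + \left(474 + 2 \cdot 12\right) = 178741 + \left(474 + 24\right) = 178741 + 498 = 179239$)
$O = \frac{179239}{41} \approx 4371.7$
$D{\left(56 \right)} - O = 56 - \frac{179239}{41} = - \frac{176943}{41}$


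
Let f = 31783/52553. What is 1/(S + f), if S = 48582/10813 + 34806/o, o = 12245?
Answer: 6958289687305/55250012989859 ≈ 0.12594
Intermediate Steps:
S = 971243868/132405185 (S = 48582/10813 + 34806/12245 = 971243868/132405185 ≈ 7.3354)
f = 31783/52553 (f = 31783*(1/52553) = 31783/52553 ≈ 0.60478)
1/(S + f) = 1/(971243868/132405185 + 31783/52553) = 1/(55250012989859/6958289687305) = 6958289687305/55250012989859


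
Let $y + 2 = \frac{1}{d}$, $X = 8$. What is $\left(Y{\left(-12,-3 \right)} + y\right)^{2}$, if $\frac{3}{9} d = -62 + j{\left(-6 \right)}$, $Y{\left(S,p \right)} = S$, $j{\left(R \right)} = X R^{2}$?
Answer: $\frac{90079081}{459684} \approx 195.96$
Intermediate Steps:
$j{\left(R \right)} = 8 R^{2}$
$d = 678$ ($d = 3 \left(-62 + 8 \left(-6\right)^{2}\right) = 3 \left(-62 + 8 \cdot 36\right) = 3 \left(-62 + 288\right) = 3 \cdot 226 = 678$)
$y = - \frac{1355}{678}$ ($y = -2 + \frac{1}{678} = - \frac{1355}{678} \approx -1.9985$)
$\left(Y{\left(-12,-3 \right)} + y\right)^{2} = \left(-12 - \frac{1355}{678}\right)^{2} = \left(- \frac{9491}{678}\right)^{2} = \frac{90079081}{459684}$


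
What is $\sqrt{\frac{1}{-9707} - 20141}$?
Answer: $\frac{4 i \sqrt{118612677151}}{9707} \approx 141.92 i$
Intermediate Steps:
$\sqrt{\frac{1}{-9707} - 20141} = \sqrt{- \frac{1}{9707} - 20141} = \sqrt{- \frac{195508688}{9707}} = \frac{4 i \sqrt{118612677151}}{9707}$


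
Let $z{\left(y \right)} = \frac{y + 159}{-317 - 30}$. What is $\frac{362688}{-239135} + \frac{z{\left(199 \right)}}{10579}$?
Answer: $- \frac{1331481704474}{877843780255} \approx -1.5168$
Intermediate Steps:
$z{\left(y \right)} = - \frac{159}{347} - \frac{y}{347}$ ($z{\left(y \right)} = \frac{159 + y}{-347} = \left(159 + y\right) \left(- \frac{1}{347}\right) = - \frac{159}{347} - \frac{y}{347}$)
$\frac{362688}{-239135} + \frac{z{\left(199 \right)}}{10579} = \frac{362688}{-239135} + \frac{- \frac{159}{347} - \frac{199}{347}}{10579} = 362688 \left(- \frac{1}{239135}\right) + \left(- \frac{159}{347} - \frac{199}{347}\right) \frac{1}{10579} = - \frac{362688}{239135} - \frac{358}{3670913} = - \frac{1331481704474}{877843780255}$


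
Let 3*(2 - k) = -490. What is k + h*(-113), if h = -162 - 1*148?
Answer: 105586/3 ≈ 35195.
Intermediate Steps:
k = 496/3 (k = 2 - 1/3*(-490) = 2 + 490/3 = 496/3 ≈ 165.33)
h = -310 (h = -162 - 148 = -310)
k + h*(-113) = 496/3 - 310*(-113) = 496/3 + 35030 = 105586/3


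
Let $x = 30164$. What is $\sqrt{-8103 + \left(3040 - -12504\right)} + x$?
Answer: $30164 + \sqrt{7441} \approx 30250.0$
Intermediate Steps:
$\sqrt{-8103 + \left(3040 - -12504\right)} + x = \sqrt{-8103 + \left(3040 - -12504\right)} + 30164 = \sqrt{-8103 + \left(3040 + 12504\right)} + 30164 = \sqrt{-8103 + 15544} + 30164 = \sqrt{7441} + 30164 = 30164 + \sqrt{7441}$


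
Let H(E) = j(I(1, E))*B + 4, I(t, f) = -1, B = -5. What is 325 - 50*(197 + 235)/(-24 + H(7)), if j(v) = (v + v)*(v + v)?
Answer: 865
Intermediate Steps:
j(v) = 4*v² (j(v) = (2*v)*(2*v) = 4*v²)
H(E) = -16 (H(E) = (4*(-1)²)*(-5) + 4 = (4*1)*(-5) + 4 = 4*(-5) + 4 = -20 + 4 = -16)
325 - 50*(197 + 235)/(-24 + H(7)) = 325 - 50*(197 + 235)/(-24 - 16) = 325 - 21600/(-40) = 325 - 21600*(-1)/40 = 325 - 50*(-54/5) = 325 + 540 = 865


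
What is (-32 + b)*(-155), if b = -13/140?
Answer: 139283/28 ≈ 4974.4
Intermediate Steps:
b = -13/140 (b = -13*1/140 = -13/140 ≈ -0.092857)
(-32 + b)*(-155) = (-32 - 13/140)*(-155) = -4493/140*(-155) = 139283/28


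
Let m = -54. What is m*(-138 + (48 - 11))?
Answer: 5454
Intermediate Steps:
m*(-138 + (48 - 11)) = -54*(-138 + (48 - 11)) = -54*(-138 + 37) = -54*(-101) = 5454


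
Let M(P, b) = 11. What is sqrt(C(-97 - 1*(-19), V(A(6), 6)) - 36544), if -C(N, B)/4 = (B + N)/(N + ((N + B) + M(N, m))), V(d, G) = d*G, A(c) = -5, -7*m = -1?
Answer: 4*I*sqrt(2798089)/35 ≈ 191.17*I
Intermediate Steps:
m = 1/7 (m = -1/7*(-1) = 1/7 ≈ 0.14286)
V(d, G) = G*d
C(N, B) = -4*(B + N)/(11 + B + 2*N) (C(N, B) = -4*(B + N)/(N + ((N + B) + 11)) = -4*(B + N)/(N + ((B + N) + 11)) = -4*(B + N)/(N + (11 + B + N)) = -4*(B + N)/(11 + B + 2*N))
sqrt(C(-97 - 1*(-19), V(A(6), 6)) - 36544) = sqrt(4*(-6*(-5) - (-97 - 1*(-19)))/(11 + 6*(-5) + 2*(-97 - 1*(-19))) - 36544) = sqrt(4*(-1*(-30) - (-97 + 19))/(11 - 30 + 2*(-97 + 19)) - 36544) = sqrt(4*(30 - 1*(-78))/(11 - 30 + 2*(-78)) - 36544) = sqrt(4*(30 + 78)/(11 - 30 - 156) - 36544) = sqrt(4*108/(-175) - 36544) = sqrt(4*(-1/175)*108 - 36544) = sqrt(-432/175 - 36544) = sqrt(-6395632/175) = 4*I*sqrt(2798089)/35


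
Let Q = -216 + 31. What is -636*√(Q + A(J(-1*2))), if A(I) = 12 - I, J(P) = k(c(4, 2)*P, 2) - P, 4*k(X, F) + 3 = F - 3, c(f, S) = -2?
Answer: -636*I*√174 ≈ -8389.4*I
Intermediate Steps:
k(X, F) = -3/2 + F/4 (k(X, F) = -¾ + (F - 3)/4 = -¾ + (-3 + F)/4 = -¾ + (-¾ + F/4) = -3/2 + F/4)
Q = -185
J(P) = -1 - P (J(P) = (-3/2 + (¼)*2) - P = (-3/2 + ½) - P = -1 - P)
-636*√(Q + A(J(-1*2))) = -636*√(-185 + (12 - (-1 - (-1)*2))) = -636*√(-185 + (12 - (-1 - 1*(-2)))) = -636*√(-185 + (12 - (-1 + 2))) = -636*√(-185 + (12 - 1*1)) = -636*√(-185 + (12 - 1)) = -636*√(-185 + 11) = -636*I*√174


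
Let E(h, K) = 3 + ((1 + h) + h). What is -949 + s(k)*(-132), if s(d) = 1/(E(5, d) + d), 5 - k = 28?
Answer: -2803/3 ≈ -934.33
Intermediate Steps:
k = -23 (k = 5 - 1*28 = 5 - 28 = -23)
E(h, K) = 4 + 2*h (E(h, K) = 3 + (1 + 2*h) = 4 + 2*h)
s(d) = 1/(14 + d) (s(d) = 1/((4 + 2*5) + d) = 1/((4 + 10) + d) = 1/(14 + d))
-949 + s(k)*(-132) = -949 - 132/(14 - 23) = -949 - 132/(-9) = -949 - ⅑*(-132) = -949 + 44/3 = -2803/3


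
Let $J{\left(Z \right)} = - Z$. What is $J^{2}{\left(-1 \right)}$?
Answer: $1$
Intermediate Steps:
$J^{2}{\left(-1 \right)} = \left(\left(-1\right) \left(-1\right)\right)^{2} = 1^{2} = 1$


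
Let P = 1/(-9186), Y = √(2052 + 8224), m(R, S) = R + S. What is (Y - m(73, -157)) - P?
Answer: 771625/9186 + 2*√2569 ≈ 185.37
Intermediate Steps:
Y = 2*√2569 (Y = √10276 = 2*√2569 ≈ 101.37)
P = -1/9186 ≈ -0.00010886
(Y - m(73, -157)) - P = (2*√2569 - (73 - 157)) - 1*(-1/9186) = (2*√2569 - 1*(-84)) + 1/9186 = (2*√2569 + 84) + 1/9186 = (84 + 2*√2569) + 1/9186 = 771625/9186 + 2*√2569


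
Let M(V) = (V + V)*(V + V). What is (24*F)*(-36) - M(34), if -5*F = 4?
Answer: -19664/5 ≈ -3932.8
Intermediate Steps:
F = -⅘ (F = -⅕*4 = -⅘ ≈ -0.80000)
M(V) = 4*V² (M(V) = (2*V)*(2*V) = 4*V²)
(24*F)*(-36) - M(34) = (24*(-⅘))*(-36) - 4*34² = -96/5*(-36) - 4*1156 = 3456/5 - 1*4624 = 3456/5 - 4624 = -19664/5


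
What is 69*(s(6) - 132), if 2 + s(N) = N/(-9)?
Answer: -9292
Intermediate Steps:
s(N) = -2 - N/9 (s(N) = -2 + N/(-9) = -2 + N*(-1/9) = -2 - N/9)
69*(s(6) - 132) = 69*((-2 - 1/9*6) - 132) = 69*((-2 - 2/3) - 132) = 69*(-8/3 - 132) = 69*(-404/3) = -9292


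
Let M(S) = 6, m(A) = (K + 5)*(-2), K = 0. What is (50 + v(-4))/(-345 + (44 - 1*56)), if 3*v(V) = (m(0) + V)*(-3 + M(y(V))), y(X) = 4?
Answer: -12/119 ≈ -0.10084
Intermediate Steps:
m(A) = -10 (m(A) = (0 + 5)*(-2) = 5*(-2) = -10)
v(V) = -10 + V (v(V) = ((-10 + V)*(-3 + 6))/3 = ((-10 + V)*3)/3 = (-30 + 3*V)/3 = -10 + V)
(50 + v(-4))/(-345 + (44 - 1*56)) = (50 + (-10 - 4))/(-345 + (44 - 1*56)) = (50 - 14)/(-345 + (44 - 56)) = 36/(-345 - 12) = 36/(-357) = 36*(-1/357) = -12/119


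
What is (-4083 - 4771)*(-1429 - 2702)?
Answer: 36575874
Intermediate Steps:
(-4083 - 4771)*(-1429 - 2702) = -8854*(-4131) = 36575874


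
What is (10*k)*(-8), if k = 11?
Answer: -880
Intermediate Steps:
(10*k)*(-8) = (10*11)*(-8) = 110*(-8) = -880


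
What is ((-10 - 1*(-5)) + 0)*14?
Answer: -70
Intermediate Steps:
((-10 - 1*(-5)) + 0)*14 = ((-10 + 5) + 0)*14 = (-5 + 0)*14 = -5*14 = -70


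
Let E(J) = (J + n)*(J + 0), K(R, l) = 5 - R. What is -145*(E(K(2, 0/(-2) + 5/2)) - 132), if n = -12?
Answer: 23055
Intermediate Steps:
E(J) = J*(-12 + J) (E(J) = (J - 12)*(J + 0) = (-12 + J)*J = J*(-12 + J))
-145*(E(K(2, 0/(-2) + 5/2)) - 132) = -145*((5 - 1*2)*(-12 + (5 - 1*2)) - 132) = -145*((5 - 2)*(-12 + (5 - 2)) - 132) = -145*(3*(-12 + 3) - 132) = -145*(3*(-9) - 132) = -145*(-27 - 132) = -145*(-159) = 23055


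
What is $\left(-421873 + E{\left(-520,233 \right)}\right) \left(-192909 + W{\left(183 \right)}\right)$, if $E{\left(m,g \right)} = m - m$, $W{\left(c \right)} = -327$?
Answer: $81521051028$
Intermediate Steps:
$E{\left(m,g \right)} = 0$
$\left(-421873 + E{\left(-520,233 \right)}\right) \left(-192909 + W{\left(183 \right)}\right) = \left(-421873 + 0\right) \left(-192909 - 327\right) = \left(-421873\right) \left(-193236\right) = 81521051028$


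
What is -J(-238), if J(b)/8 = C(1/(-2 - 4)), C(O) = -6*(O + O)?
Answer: -16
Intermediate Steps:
C(O) = -12*O
J(b) = 16 (J(b) = 8*(-12/(-2 - 4)) = 8*(-12/(-6)) = 8*(-12*(-1/6)) = 8*2 = 16)
-J(-238) = -1*16 = -16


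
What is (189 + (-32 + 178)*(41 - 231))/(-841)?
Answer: 27551/841 ≈ 32.760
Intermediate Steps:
(189 + (-32 + 178)*(41 - 231))/(-841) = (189 + 146*(-190))*(-1/841) = (189 - 27740)*(-1/841) = -27551*(-1/841) = 27551/841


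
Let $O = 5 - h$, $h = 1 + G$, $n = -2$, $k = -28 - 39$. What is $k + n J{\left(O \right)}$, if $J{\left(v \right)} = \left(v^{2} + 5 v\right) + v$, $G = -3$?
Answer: $-249$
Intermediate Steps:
$k = -67$
$h = -2$ ($h = 1 - 3 = -2$)
$O = 7$ ($O = 5 - -2 = 5 + 2 = 7$)
$J{\left(v \right)} = v^{2} + 6 v$
$k + n J{\left(O \right)} = -67 - 2 \cdot 7 \left(6 + 7\right) = -67 - 2 \cdot 7 \cdot 13 = -67 - 182 = -249$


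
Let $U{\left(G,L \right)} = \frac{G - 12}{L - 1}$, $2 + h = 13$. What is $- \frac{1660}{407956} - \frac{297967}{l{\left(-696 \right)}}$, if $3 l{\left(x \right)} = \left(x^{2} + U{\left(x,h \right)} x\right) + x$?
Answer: $- \frac{152315437935}{90599684392} \approx -1.6812$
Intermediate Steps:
$h = 11$ ($h = -2 + 13 = 11$)
$U{\left(G,L \right)} = \frac{-12 + G}{-1 + L}$
$l{\left(x \right)} = \frac{x}{3} + \frac{x^{2}}{3} + \frac{x \left(- \frac{6}{5} + \frac{x}{10}\right)}{3}$ ($l{\left(x \right)} = \frac{\left(x^{2} + \frac{-12 + x}{-1 + 11} x\right) + x}{3} = \frac{\left(x^{2} + \frac{-12 + x}{10} x\right) + x}{3} = \frac{\left(x^{2} + \left(- \frac{6}{5} + \frac{x}{10}\right) x\right) + x}{3} = \frac{\left(x^{2} + x \left(- \frac{6}{5} + \frac{x}{10}\right)\right) + x}{3} = \frac{x + x^{2} + x \left(- \frac{6}{5} + \frac{x}{10}\right)}{3} = \frac{x}{3} + \frac{x^{2}}{3} + \frac{x \left(- \frac{6}{5} + \frac{x}{10}\right)}{3}$)
$- \frac{1660}{407956} - \frac{297967}{l{\left(-696 \right)}} = - \frac{1660}{407956} - \frac{297967}{\frac{1}{30} \left(-696\right) \left(-2 + 11 \left(-696\right)\right)} = \left(-1660\right) \frac{1}{407956} - \frac{297967}{\frac{1}{30} \left(-696\right) \left(-2 - 7656\right)} = - \frac{415}{101989} - \frac{297967}{\frac{1}{30} \left(-696\right) \left(-7658\right)} = - \frac{415}{101989} - \frac{297967}{\frac{888328}{5}} = - \frac{415}{101989} - \frac{1489835}{888328} = - \frac{152315437935}{90599684392}$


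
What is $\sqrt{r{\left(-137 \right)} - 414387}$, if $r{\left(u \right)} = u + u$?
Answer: $i \sqrt{414661} \approx 643.94 i$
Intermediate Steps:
$r{\left(u \right)} = 2 u$
$\sqrt{r{\left(-137 \right)} - 414387} = \sqrt{2 \left(-137\right) - 414387} = \sqrt{-274 - 414387} = \sqrt{-414661} = i \sqrt{414661}$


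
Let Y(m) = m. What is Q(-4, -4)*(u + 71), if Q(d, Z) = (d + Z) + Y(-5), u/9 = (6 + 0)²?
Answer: -5135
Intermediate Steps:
u = 324 (u = 9*(6 + 0)² = 9*6² = 9*36 = 324)
Q(d, Z) = -5 + Z + d (Q(d, Z) = (d + Z) - 5 = (Z + d) - 5 = -5 + Z + d)
Q(-4, -4)*(u + 71) = (-5 - 4 - 4)*(324 + 71) = -13*395 = -5135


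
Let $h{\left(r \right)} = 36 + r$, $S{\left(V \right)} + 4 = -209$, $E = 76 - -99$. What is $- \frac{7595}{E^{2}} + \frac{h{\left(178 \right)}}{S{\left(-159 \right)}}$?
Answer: $- \frac{33353}{26625} \approx -1.2527$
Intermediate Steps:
$E = 175$ ($E = 76 + 99 = 175$)
$S{\left(V \right)} = -213$ ($S{\left(V \right)} = -4 - 209 = -213$)
$- \frac{7595}{E^{2}} + \frac{h{\left(178 \right)}}{S{\left(-159 \right)}} = - \frac{7595}{175^{2}} + \frac{36 + 178}{-213} = - \frac{7595}{30625} + 214 \left(- \frac{1}{213}\right) = \left(-7595\right) \frac{1}{30625} - \frac{214}{213} = - \frac{31}{125} - \frac{214}{213} = - \frac{33353}{26625}$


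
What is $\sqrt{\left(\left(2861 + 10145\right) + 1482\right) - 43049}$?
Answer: $169 i \approx 169.0 i$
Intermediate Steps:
$\sqrt{\left(\left(2861 + 10145\right) + 1482\right) - 43049} = \sqrt{\left(13006 + 1482\right) - 43049} = \sqrt{14488 - 43049} = \sqrt{-28561} = 169 i$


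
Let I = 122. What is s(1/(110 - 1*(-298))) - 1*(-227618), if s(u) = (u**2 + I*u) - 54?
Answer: 37881263473/166464 ≈ 2.2756e+5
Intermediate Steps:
s(u) = -54 + u**2 + 122*u (s(u) = (u**2 + 122*u) - 54 = -54 + u**2 + 122*u)
s(1/(110 - 1*(-298))) - 1*(-227618) = (-54 + (1/(110 - 1*(-298)))**2 + 122/(110 - 1*(-298))) - 1*(-227618) = (-54 + (1/(110 + 298))**2 + 122/(110 + 298)) + 227618 = (-54 + (1/408)**2 + 122/408) + 227618 = (-54 + (1/408)**2 + 122*(1/408)) + 227618 = (-54 + 1/166464 + 61/204) + 227618 = -8939279/166464 + 227618 = 37881263473/166464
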